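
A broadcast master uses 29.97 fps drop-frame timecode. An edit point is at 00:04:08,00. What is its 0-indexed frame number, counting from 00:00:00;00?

7432

Complete 10-minute blocks: 0, each 17982 frames → 0.
Remaining 4 whole minutes in the current block: 1800 + 3 × 1798 = 7194 frames.
Within the current minute: 8 × 30 + 0 − 2 = 238 (labels ;00/;01 skipped at this minute). Total = 0 + 7194 + 238 = 7432.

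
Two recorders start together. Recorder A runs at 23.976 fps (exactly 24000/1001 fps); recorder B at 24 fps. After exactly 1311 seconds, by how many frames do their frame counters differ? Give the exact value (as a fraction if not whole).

A emits 24000/1001 × 1311 = 31464000/1001 frames; B emits 24 × 1311 = 31464.
Difference = 31464/1001 frames (≈ 31.4326); B is ahead of A.

31464/1001 frames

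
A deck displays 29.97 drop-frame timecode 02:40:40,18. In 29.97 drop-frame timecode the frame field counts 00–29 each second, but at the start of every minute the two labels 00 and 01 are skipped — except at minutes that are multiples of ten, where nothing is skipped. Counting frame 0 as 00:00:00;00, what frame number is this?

288930

As if non-drop at 30 labels/s: (2 × 3600 + 40 × 60 + 40) × 30 + 18 = 289218.
Minute boundaries passed: 160; those not divisible by 10: 160 − 16 = 144; dropped labels = 2 × 144 = 288.
Actual frame index = 289218 − 288 = 288930.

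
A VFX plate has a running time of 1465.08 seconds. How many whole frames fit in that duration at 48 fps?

70323 frames

Frames = 1465.08 × 48 = 1758096/25 ≈ 70323.8400.
Complete frames: 70323.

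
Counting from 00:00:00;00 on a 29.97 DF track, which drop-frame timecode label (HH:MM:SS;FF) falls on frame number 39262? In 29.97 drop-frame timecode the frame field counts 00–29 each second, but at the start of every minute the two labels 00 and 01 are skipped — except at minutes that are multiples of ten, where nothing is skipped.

00:21:50;00

Ten DF minutes hold 17982 frames, so frame 39262 lies in block 2 (frames 35964–53945) with 3298 frames into that block.
The block's first minute is 1800 frames and the rest 1798 each; 3298 frames reaches minute 1, so 2 × 18 + 1 × 2 = 38 labels have been skipped so far.
Adding those back, label number 39262 + 38 = 39300 at 30 labels/s is 1310 s + 0 f = 0 h 21 min 50 s frame 0, i.e. 00:21:50;00.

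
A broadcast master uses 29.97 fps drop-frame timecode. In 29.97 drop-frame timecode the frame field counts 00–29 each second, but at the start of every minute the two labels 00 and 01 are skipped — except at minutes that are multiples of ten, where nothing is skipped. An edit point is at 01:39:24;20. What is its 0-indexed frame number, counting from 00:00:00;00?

178760

As if non-drop at 30 labels/s: (1 × 3600 + 39 × 60 + 24) × 30 + 20 = 178940.
Minute boundaries passed: 99; those not divisible by 10: 99 − 9 = 90; dropped labels = 2 × 90 = 180.
Actual frame index = 178940 − 180 = 178760.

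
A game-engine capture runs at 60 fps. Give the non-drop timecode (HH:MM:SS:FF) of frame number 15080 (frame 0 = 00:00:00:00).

00:04:11:20

15080 ÷ 60 = 251 full seconds, remainder 20 frames.
251 s = 0 h 4 min 11 s.
Timecode: 00:04:11:20.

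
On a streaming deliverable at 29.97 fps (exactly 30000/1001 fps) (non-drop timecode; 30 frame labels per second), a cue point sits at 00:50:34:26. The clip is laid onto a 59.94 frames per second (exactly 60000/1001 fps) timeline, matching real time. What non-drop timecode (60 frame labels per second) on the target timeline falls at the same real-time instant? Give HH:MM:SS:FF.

Source frame index: (0×3600 + 50×60 + 34) × 30 + 26 = 91046.
Real time: 91046 / (30000/1001) = 45568523/15000 s.
Target frame: (45568523/15000) × (60000/1001) = 182092.
At 60 labels/s: frame 182092 → 00:50:34:52.

00:50:34:52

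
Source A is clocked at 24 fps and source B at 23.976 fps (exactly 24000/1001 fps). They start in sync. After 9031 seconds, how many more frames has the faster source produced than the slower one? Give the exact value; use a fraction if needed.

A emits 24 × 9031 = 216744 frames; B emits 24000/1001 × 9031 = 19704000/91.
Difference = 19704/91 frames (≈ 216.5275); B is behind A.

19704/91 frames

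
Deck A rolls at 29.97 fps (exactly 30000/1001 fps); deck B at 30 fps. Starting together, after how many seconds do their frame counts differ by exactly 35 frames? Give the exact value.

The gap grows by |30 − 30000/1001| = 30/1001 frames per second.
Time for a 35-frame gap: 35 ÷ (30/1001) = 7007/6 s.

7007/6 seconds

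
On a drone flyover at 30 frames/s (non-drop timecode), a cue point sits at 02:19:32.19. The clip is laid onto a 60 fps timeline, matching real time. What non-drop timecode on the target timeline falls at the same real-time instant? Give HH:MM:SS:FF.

02:19:32:38

Source frame index: (2×3600 + 19×60 + 32) × 30 + 19 = 251179.
Real time: 251179 / (30) = 251179/30 s.
Target frame: (251179/30) × (60) = 502358.
At 60 labels/s: frame 502358 → 02:19:32:38.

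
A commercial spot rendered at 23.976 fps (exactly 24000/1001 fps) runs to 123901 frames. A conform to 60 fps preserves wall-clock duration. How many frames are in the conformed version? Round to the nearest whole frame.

310062 frames

Frames at target rate = 123901 × (60) / (24000/1001) = 124024901/400 ≈ 310062.253.
Nearest whole frame: 310062.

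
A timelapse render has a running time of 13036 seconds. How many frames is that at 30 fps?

391080 frames

Frames = 13036 × 30 = 391080.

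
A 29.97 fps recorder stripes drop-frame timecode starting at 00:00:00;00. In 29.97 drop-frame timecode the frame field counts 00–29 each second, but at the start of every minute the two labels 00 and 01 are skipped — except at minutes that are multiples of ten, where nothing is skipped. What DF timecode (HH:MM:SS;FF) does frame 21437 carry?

Ten DF minutes hold 17982 frames, so frame 21437 lies in block 1 (frames 17982–35963) with 3455 frames into that block.
The block's first minute is 1800 frames and the rest 1798 each; 3455 frames reaches minute 1, so 1 × 18 + 1 × 2 = 20 labels have been skipped so far.
Adding those back, label number 21437 + 20 = 21457 at 30 labels/s is 715 s + 7 f = 0 h 11 min 55 s frame 7, i.e. 00:11:55;07.

00:11:55;07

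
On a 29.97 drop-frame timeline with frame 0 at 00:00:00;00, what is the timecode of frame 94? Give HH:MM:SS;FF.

Each 10-minute DF block holds 10 × 60 × 30 − 9 × 2 = 17982 frames. 94 ÷ 17982 → 0 full blocks, remainder 94.
Within the partial block the first minute is 1800 frames and each further minute 1798, so 0 further minute boundaries passed. Total skipped labels = 18 × 0 + 2 × 0 = 0.
Non-drop label index = 94 + 0 = 94; at 30 labels/s that is 00:00:03:04, i.e. DF 00:00:03;04.

00:00:03;04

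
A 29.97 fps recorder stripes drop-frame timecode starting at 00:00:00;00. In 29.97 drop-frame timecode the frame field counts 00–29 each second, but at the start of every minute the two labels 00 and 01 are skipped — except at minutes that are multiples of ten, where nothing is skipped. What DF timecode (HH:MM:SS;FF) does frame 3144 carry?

00:01:44;26

Ten DF minutes hold 17982 frames, so frame 3144 lies in block 0 (frames 0–17981) with 3144 frames into that block.
The block's first minute is 1800 frames and the rest 1798 each; 3144 frames reaches minute 1, so 0 × 18 + 1 × 2 = 2 labels have been skipped so far.
Adding those back, label number 3144 + 2 = 3146 at 30 labels/s is 104 s + 26 f = 0 h 1 min 44 s frame 26, i.e. 00:01:44;26.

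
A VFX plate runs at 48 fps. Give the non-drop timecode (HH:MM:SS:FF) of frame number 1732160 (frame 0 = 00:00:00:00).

1732160 ÷ 48 = 36086 full seconds, remainder 32 frames.
36086 s = 10 h 1 min 26 s.
Timecode: 10:01:26:32.

10:01:26:32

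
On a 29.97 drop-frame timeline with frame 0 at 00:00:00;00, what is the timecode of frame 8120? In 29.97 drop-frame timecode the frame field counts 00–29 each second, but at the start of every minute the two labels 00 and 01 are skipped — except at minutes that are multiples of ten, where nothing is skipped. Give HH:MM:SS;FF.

Each 10-minute DF block holds 10 × 60 × 30 − 9 × 2 = 17982 frames. 8120 ÷ 17982 → 0 full blocks, remainder 8120.
Within the partial block the first minute is 1800 frames and each further minute 1798, so 4 further minute boundaries passed. Total skipped labels = 18 × 0 + 2 × 4 = 8.
Non-drop label index = 8120 + 8 = 8128; at 30 labels/s that is 00:04:30:28, i.e. DF 00:04:30;28.

00:04:30;28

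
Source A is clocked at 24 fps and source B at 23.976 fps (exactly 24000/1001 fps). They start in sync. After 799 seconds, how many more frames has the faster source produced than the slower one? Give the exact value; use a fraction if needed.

19176/1001 frames

A emits 24 × 799 = 19176 frames; B emits 24000/1001 × 799 = 19176000/1001.
Difference = 19176/1001 frames (≈ 19.1568); B is behind A.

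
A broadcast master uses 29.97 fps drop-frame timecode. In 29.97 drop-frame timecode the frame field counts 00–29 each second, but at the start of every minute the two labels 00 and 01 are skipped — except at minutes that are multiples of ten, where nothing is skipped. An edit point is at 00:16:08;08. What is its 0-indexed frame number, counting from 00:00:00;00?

29018

As if non-drop at 30 labels/s: (0 × 3600 + 16 × 60 + 8) × 30 + 8 = 29048.
Minute boundaries passed: 16; those not divisible by 10: 16 − 1 = 15; dropped labels = 2 × 15 = 30.
Actual frame index = 29048 − 30 = 29018.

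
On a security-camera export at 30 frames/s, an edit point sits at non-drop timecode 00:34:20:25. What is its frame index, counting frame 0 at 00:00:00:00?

Total seconds to the label: (0 × 3600 + 34 × 60 + 20) = 2060.
Frame index = 2060 × 30 + 25 = 61825.

61825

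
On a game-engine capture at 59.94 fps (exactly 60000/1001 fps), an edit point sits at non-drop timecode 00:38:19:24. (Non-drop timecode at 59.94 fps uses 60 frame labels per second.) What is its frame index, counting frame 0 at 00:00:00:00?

Total seconds to the label: (0 × 3600 + 38 × 60 + 19) = 2299.
Frame index = 2299 × 60 + 24 = 137964.

frame 137964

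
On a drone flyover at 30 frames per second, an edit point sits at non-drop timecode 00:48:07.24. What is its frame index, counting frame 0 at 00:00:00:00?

Total seconds to the label: (0 × 3600 + 48 × 60 + 7) = 2887.
Frame index = 2887 × 30 + 24 = 86634.

frame 86634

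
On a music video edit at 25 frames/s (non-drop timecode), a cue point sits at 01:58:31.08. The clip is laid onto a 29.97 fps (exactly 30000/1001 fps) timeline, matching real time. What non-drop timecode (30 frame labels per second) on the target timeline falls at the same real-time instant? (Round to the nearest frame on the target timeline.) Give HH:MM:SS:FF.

Source frame index: (1×3600 + 58×60 + 31) × 25 + 8 = 177783.
Real time: 177783 / (25) = 177783/25 s.
Target frame: (177783/25) × (30000/1001) = 213339600/1001 ≈ 213126.474 → 213126.
At 30 labels/s: frame 213126 → 01:58:24:06.

01:58:24:06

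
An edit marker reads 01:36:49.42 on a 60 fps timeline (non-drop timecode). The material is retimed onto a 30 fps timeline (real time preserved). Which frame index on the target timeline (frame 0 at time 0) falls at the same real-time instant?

frame 174291

Source frame index: (1×3600 + 36×60 + 49) × 60 + 42 = 348582.
Real time: 348582 / (60) = 58097/10 s.
Target frame: (58097/10) × (30) = 174291.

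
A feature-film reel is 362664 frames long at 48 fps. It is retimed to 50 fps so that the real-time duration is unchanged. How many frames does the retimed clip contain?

Target frames = source frames × (target rate / source rate) = 362664 × (50)/(48) = 362664 × 25/24 = 377775.

377775 frames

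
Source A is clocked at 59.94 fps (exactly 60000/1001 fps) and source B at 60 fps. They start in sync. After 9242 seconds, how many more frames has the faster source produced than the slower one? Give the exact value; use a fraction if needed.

554520/1001 frames

A emits 60000/1001 × 9242 = 554520000/1001 frames; B emits 60 × 9242 = 554520.
Difference = 554520/1001 frames (≈ 553.9660); B is ahead of A.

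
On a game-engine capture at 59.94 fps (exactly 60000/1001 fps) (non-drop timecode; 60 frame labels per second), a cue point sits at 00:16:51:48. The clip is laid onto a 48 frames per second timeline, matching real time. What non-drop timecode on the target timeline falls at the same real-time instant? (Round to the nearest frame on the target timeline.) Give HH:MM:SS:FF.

Source frame index: (0×3600 + 16×60 + 51) × 60 + 48 = 60708.
Real time: 60708 / (60000/1001) = 5064059/5000 s.
Target frame: (5064059/5000) × (48) = 30384354/625 ≈ 48614.966 → 48615.
At 48 labels/s: frame 48615 → 00:16:52:39.

00:16:52:39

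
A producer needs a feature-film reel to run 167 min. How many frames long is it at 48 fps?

480960 frames

167 min = 10020 s.
Frames = 10020 × 48 = 480960.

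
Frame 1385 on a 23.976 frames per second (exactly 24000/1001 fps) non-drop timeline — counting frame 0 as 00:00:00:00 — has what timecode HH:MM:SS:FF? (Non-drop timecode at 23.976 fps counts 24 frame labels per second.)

00:00:57:17

1385 ÷ 24 = 57 full seconds, remainder 17 frames.
57 s = 0 h 0 min 57 s.
Timecode: 00:00:57:17.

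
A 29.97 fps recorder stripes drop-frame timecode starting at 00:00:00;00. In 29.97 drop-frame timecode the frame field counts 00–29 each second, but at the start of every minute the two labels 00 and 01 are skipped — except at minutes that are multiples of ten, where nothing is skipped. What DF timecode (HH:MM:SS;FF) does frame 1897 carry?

Each 10-minute DF block holds 10 × 60 × 30 − 9 × 2 = 17982 frames. 1897 ÷ 17982 → 0 full blocks, remainder 1897.
Within the partial block the first minute is 1800 frames and each further minute 1798, so 1 further minute boundary passed. Total skipped labels = 18 × 0 + 2 × 1 = 2.
Non-drop label index = 1897 + 2 = 1899; at 30 labels/s that is 00:01:03:09, i.e. DF 00:01:03;09.

00:01:03;09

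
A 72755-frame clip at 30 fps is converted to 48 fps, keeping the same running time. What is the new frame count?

Target frames = source frames × (target rate / source rate) = 72755 × (48)/(30) = 72755 × 8/5 = 116408.

116408 frames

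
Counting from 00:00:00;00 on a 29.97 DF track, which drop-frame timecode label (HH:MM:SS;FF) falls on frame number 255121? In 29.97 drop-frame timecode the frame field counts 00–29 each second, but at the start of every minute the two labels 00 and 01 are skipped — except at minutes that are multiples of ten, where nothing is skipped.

02:21:52;15

Each 10-minute DF block holds 10 × 60 × 30 − 9 × 2 = 17982 frames. 255121 ÷ 17982 → 14 full blocks, remainder 3373.
Within the partial block the first minute is 1800 frames and each further minute 1798, so 1 further minute boundary passed. Total skipped labels = 18 × 14 + 2 × 1 = 254.
Non-drop label index = 255121 + 254 = 255375; at 30 labels/s that is 02:21:52:15, i.e. DF 02:21:52;15.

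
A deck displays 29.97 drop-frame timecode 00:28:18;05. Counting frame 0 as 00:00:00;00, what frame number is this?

Complete 10-minute blocks: 2, each 17982 frames → 35964.
Remaining 8 whole minutes in the current block: 1800 + 7 × 1798 = 14386 frames.
Within the current minute: 18 × 30 + 5 − 2 = 543 (labels ;00/;01 skipped at this minute). Total = 35964 + 14386 + 543 = 50893.

50893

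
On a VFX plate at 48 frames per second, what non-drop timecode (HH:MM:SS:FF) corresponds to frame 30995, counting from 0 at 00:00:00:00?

30995 ÷ 48 = 645 full seconds, remainder 35 frames.
645 s = 0 h 10 min 45 s.
Timecode: 00:10:45:35.

00:10:45:35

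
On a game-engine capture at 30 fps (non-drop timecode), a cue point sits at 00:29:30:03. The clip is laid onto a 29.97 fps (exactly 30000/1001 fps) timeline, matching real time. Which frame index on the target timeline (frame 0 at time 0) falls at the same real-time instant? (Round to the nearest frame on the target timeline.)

Source frame index: (0×3600 + 29×60 + 30) × 30 + 3 = 53103.
Real time: 53103 / (30) = 17701/10 s.
Target frame: (17701/10) × (30000/1001) = 53103000/1001 ≈ 53049.950 → 53050.

frame 53050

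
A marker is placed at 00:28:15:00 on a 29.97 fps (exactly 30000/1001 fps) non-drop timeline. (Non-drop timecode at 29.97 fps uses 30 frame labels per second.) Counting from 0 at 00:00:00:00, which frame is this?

Total seconds to the label: (0 × 3600 + 28 × 60 + 15) = 1695.
Frame index = 1695 × 30 + 0 = 50850.

frame 50850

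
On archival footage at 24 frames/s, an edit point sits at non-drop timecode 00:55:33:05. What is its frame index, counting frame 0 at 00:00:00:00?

79997

Total seconds to the label: (0 × 3600 + 55 × 60 + 33) = 3333.
Frame index = 3333 × 24 + 5 = 79997.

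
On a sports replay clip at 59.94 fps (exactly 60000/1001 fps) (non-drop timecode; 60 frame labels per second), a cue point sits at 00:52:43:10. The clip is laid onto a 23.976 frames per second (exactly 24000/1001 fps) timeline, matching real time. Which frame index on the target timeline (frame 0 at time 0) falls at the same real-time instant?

frame 75916

Source frame index: (0×3600 + 52×60 + 43) × 60 + 10 = 189790.
Real time: 189790 / (60000/1001) = 18997979/6000 s.
Target frame: (18997979/6000) × (24000/1001) = 75916.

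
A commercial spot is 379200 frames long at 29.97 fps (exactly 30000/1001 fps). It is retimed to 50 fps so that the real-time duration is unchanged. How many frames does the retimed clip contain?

632632 frames

Target frames = source frames × (target rate / source rate) = 379200 × (50)/(30000/1001) = 379200 × 1001/600 = 632632.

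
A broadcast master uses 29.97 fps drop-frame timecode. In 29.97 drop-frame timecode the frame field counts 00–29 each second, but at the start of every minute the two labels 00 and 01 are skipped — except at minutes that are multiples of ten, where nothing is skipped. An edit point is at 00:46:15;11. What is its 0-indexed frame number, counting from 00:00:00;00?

Complete 10-minute blocks: 4, each 17982 frames → 71928.
Remaining 6 whole minutes in the current block: 1800 + 5 × 1798 = 10790 frames.
Within the current minute: 15 × 30 + 11 − 2 = 459 (labels ;00/;01 skipped at this minute). Total = 71928 + 10790 + 459 = 83177.

83177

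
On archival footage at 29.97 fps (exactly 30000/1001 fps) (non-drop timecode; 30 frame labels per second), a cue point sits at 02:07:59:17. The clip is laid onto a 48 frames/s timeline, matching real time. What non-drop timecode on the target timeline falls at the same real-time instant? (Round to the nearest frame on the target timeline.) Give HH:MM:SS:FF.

Source frame index: (2×3600 + 7×60 + 59) × 30 + 17 = 230387.
Real time: 230387 / (30000/1001) = 230617387/30000 s.
Target frame: (230617387/30000) × (48) = 230617387/625 ≈ 368987.819 → 368988.
At 48 labels/s: frame 368988 → 02:08:07:12.

02:08:07:12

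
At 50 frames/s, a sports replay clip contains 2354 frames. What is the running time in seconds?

Running time = 2354 / (50) = 47.08 s.

47.08 seconds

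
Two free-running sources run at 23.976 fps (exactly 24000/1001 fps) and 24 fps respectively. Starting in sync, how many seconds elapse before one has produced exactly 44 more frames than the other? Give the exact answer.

11011/6 seconds

The gap grows by |24 − 24000/1001| = 24/1001 frames per second.
Time for a 44-frame gap: 44 ÷ (24/1001) = 11011/6 s.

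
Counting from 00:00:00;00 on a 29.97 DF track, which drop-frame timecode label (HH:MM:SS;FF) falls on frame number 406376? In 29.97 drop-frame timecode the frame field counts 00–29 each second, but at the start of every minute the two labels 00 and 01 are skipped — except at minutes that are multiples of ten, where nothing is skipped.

03:45:59;12

Ten DF minutes hold 17982 frames, so frame 406376 lies in block 22 (frames 395604–413585) with 10772 frames into that block.
The block's first minute is 1800 frames and the rest 1798 each; 10772 frames reaches minute 5, so 22 × 18 + 5 × 2 = 406 labels have been skipped so far.
Adding those back, label number 406376 + 406 = 406782 at 30 labels/s is 13559 s + 12 f = 3 h 45 min 59 s frame 12, i.e. 03:45:59;12.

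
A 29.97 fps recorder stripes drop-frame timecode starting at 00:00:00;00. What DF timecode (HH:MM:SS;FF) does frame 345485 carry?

03:12:07;21

Ten DF minutes hold 17982 frames, so frame 345485 lies in block 19 (frames 341658–359639) with 3827 frames into that block.
The block's first minute is 1800 frames and the rest 1798 each; 3827 frames reaches minute 2, so 19 × 18 + 2 × 2 = 346 labels have been skipped so far.
Adding those back, label number 345485 + 346 = 345831 at 30 labels/s is 11527 s + 21 f = 3 h 12 min 7 s frame 21, i.e. 03:12:07;21.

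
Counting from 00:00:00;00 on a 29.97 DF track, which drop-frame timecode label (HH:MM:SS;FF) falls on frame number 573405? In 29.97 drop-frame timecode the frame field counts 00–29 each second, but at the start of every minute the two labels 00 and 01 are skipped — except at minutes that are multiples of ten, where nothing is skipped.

Ten DF minutes hold 17982 frames, so frame 573405 lies in block 31 (frames 557442–575423) with 15963 frames into that block.
The block's first minute is 1800 frames and the rest 1798 each; 15963 frames reaches minute 8, so 31 × 18 + 8 × 2 = 574 labels have been skipped so far.
Adding those back, label number 573405 + 574 = 573979 at 30 labels/s is 19132 s + 19 f = 5 h 18 min 52 s frame 19, i.e. 05:18:52;19.

05:18:52;19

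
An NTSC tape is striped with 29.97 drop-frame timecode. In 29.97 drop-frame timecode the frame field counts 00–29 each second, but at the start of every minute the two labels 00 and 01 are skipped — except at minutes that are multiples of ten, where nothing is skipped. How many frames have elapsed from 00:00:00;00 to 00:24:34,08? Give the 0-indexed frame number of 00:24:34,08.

44184

As if non-drop at 30 labels/s: (0 × 3600 + 24 × 60 + 34) × 30 + 8 = 44228.
Minute boundaries passed: 24; those not divisible by 10: 24 − 2 = 22; dropped labels = 2 × 22 = 44.
Actual frame index = 44228 − 44 = 44184.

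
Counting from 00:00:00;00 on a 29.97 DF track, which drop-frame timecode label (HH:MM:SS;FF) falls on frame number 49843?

00:27:43;03

Each 10-minute DF block holds 10 × 60 × 30 − 9 × 2 = 17982 frames. 49843 ÷ 17982 → 2 full blocks, remainder 13879.
Within the partial block the first minute is 1800 frames and each further minute 1798, so 7 further minute boundaries passed. Total skipped labels = 18 × 2 + 2 × 7 = 50.
Non-drop label index = 49843 + 50 = 49893; at 30 labels/s that is 00:27:43:03, i.e. DF 00:27:43;03.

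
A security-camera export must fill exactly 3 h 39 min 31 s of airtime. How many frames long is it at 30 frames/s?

3 h 39 min 31 s = 13171 s.
Frames = 13171 × 30 = 395130.

395130 frames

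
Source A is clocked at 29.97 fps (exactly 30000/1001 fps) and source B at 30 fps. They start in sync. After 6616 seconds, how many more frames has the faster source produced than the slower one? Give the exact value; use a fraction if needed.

198480/1001 frames

A emits 30000/1001 × 6616 = 198480000/1001 frames; B emits 30 × 6616 = 198480.
Difference = 198480/1001 frames (≈ 198.2817); B is ahead of A.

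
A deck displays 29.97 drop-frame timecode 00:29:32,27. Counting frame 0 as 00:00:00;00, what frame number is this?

53133

As if non-drop at 30 labels/s: (0 × 3600 + 29 × 60 + 32) × 30 + 27 = 53187.
Minute boundaries passed: 29; those not divisible by 10: 29 − 2 = 27; dropped labels = 2 × 27 = 54.
Actual frame index = 53187 − 54 = 53133.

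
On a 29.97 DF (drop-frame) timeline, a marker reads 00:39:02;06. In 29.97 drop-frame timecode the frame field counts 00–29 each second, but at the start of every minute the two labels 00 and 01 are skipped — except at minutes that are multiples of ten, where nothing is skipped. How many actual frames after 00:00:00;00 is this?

As if non-drop at 30 labels/s: (0 × 3600 + 39 × 60 + 2) × 30 + 6 = 70266.
Minute boundaries passed: 39; those not divisible by 10: 39 − 3 = 36; dropped labels = 2 × 36 = 72.
Actual frame index = 70266 − 72 = 70194.

70194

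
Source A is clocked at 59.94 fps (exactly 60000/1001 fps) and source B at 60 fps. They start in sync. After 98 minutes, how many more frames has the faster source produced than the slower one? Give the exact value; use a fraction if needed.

98 min = 5880 s.
A emits 60000/1001 × 5880 = 50400000/143 frames; B emits 60 × 5880 = 352800.
Difference = 50400/143 frames (≈ 352.4476); B is ahead of A.

50400/143 frames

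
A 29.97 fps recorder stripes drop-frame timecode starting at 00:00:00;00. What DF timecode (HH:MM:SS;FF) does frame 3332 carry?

00:01:51;04

Each 10-minute DF block holds 10 × 60 × 30 − 9 × 2 = 17982 frames. 3332 ÷ 17982 → 0 full blocks, remainder 3332.
Within the partial block the first minute is 1800 frames and each further minute 1798, so 1 further minute boundary passed. Total skipped labels = 18 × 0 + 2 × 1 = 2.
Non-drop label index = 3332 + 2 = 3334; at 30 labels/s that is 00:01:51:04, i.e. DF 00:01:51;04.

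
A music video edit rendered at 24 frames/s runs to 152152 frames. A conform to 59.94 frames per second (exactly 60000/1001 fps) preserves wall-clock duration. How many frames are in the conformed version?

380000 frames

Target frames = source frames × (target rate / source rate) = 152152 × (60000/1001)/(24) = 152152 × 2500/1001 = 380000.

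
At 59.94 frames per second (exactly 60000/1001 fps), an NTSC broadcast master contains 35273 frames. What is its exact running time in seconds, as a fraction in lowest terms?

Running time = 35273 ÷ (60000/1001) = 35273 × 1001/60000 = 35308273/60000 s.

35308273/60000 seconds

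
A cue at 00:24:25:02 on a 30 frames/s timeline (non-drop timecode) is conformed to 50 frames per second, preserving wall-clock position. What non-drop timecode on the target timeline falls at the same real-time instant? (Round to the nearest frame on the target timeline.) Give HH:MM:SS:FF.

00:24:25:03

Source frame index: (0×3600 + 24×60 + 25) × 30 + 2 = 43952.
Real time: 43952 / (30) = 21976/15 s.
Target frame: (21976/15) × (50) = 219760/3 ≈ 73253.333 → 73253.
At 50 labels/s: frame 73253 → 00:24:25:03.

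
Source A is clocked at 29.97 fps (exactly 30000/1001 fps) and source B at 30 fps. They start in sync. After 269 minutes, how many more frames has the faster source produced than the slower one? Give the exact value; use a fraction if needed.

269 min = 16140 s.
A emits 30000/1001 × 16140 = 484200000/1001 frames; B emits 30 × 16140 = 484200.
Difference = 484200/1001 frames (≈ 483.7163); B is ahead of A.

484200/1001 frames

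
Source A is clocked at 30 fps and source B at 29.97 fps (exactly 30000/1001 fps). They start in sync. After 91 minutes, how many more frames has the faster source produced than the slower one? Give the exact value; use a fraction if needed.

91 min = 5460 s.
A emits 30 × 5460 = 163800 frames; B emits 30000/1001 × 5460 = 1800000/11.
Difference = 1800/11 frames (≈ 163.6364); B is behind A.

1800/11 frames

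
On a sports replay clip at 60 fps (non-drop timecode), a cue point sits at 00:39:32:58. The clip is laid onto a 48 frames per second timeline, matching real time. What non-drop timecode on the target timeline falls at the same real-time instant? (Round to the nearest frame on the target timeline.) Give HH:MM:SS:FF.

00:39:32:46

Source frame index: (0×3600 + 39×60 + 32) × 60 + 58 = 142378.
Real time: 142378 / (60) = 71189/30 s.
Target frame: (71189/30) × (48) = 569512/5 ≈ 113902.400 → 113902.
At 48 labels/s: frame 113902 → 00:39:32:46.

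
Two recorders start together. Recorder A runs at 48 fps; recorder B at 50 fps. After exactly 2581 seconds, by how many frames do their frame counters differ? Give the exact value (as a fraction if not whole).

5162 frames

A emits 48 × 2581 = 123888 frames; B emits 50 × 2581 = 129050.
Difference = 5162 frames; B is ahead of A.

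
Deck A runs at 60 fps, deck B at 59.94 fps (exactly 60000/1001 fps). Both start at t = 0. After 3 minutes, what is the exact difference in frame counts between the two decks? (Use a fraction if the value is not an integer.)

10800/1001 frames

3 min = 180 s.
A emits 60 × 180 = 10800 frames; B emits 60000/1001 × 180 = 10800000/1001.
Difference = 10800/1001 frames (≈ 10.7892); B is behind A.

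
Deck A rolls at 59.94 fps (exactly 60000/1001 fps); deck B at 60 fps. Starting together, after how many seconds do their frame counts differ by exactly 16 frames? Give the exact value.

4004/15 seconds

The gap grows by |60 − 60000/1001| = 60/1001 frames per second.
Time for a 16-frame gap: 16 ÷ (60/1001) = 4004/15 s.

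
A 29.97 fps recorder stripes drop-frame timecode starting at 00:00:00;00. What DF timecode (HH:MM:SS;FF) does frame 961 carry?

00:00:32;01

Each 10-minute DF block holds 10 × 60 × 30 − 9 × 2 = 17982 frames. 961 ÷ 17982 → 0 full blocks, remainder 961.
Within the partial block the first minute is 1800 frames and each further minute 1798, so 0 further minute boundaries passed. Total skipped labels = 18 × 0 + 2 × 0 = 0.
Non-drop label index = 961 + 0 = 961; at 30 labels/s that is 00:00:32:01, i.e. DF 00:00:32;01.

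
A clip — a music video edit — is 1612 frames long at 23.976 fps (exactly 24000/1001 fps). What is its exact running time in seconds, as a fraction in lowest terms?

403403/6000 seconds

Running time = 1612 ÷ (24000/1001) = 1612 × 1001/24000 = 403403/6000 s.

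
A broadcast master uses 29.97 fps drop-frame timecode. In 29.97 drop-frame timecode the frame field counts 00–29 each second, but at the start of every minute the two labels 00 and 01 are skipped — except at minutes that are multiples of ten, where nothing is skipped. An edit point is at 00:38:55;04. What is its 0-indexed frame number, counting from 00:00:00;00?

As if non-drop at 30 labels/s: (0 × 3600 + 38 × 60 + 55) × 30 + 4 = 70054.
Minute boundaries passed: 38; those not divisible by 10: 38 − 3 = 35; dropped labels = 2 × 35 = 70.
Actual frame index = 70054 − 70 = 69984.

69984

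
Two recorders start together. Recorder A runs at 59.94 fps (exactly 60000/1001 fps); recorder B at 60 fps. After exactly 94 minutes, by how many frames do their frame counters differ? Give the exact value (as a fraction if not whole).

338400/1001 frames

94 min = 5640 s.
A emits 60000/1001 × 5640 = 338400000/1001 frames; B emits 60 × 5640 = 338400.
Difference = 338400/1001 frames (≈ 338.0619); B is ahead of A.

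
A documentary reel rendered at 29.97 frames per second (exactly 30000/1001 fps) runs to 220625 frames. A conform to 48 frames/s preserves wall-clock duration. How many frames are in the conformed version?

Target frames = source frames × (target rate / source rate) = 220625 × (48)/(30000/1001) = 220625 × 1001/625 = 353353.

353353 frames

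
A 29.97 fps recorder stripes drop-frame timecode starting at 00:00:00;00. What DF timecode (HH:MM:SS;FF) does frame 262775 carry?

Ten DF minutes hold 17982 frames, so frame 262775 lies in block 14 (frames 251748–269729) with 11027 frames into that block.
The block's first minute is 1800 frames and the rest 1798 each; 11027 frames reaches minute 6, so 14 × 18 + 6 × 2 = 264 labels have been skipped so far.
Adding those back, label number 262775 + 264 = 263039 at 30 labels/s is 8767 s + 29 f = 2 h 26 min 7 s frame 29, i.e. 02:26:07;29.

02:26:07;29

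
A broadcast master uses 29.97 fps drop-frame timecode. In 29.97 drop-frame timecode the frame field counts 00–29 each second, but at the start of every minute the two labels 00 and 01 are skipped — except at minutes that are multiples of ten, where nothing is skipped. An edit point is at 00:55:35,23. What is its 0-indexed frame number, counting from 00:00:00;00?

As if non-drop at 30 labels/s: (0 × 3600 + 55 × 60 + 35) × 30 + 23 = 100073.
Minute boundaries passed: 55; those not divisible by 10: 55 − 5 = 50; dropped labels = 2 × 50 = 100.
Actual frame index = 100073 − 100 = 99973.

99973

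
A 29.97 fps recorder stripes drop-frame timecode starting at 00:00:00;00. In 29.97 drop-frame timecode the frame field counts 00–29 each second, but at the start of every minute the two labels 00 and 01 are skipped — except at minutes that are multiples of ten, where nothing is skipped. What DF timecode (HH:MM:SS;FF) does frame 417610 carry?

Each 10-minute DF block holds 10 × 60 × 30 − 9 × 2 = 17982 frames. 417610 ÷ 17982 → 23 full blocks, remainder 4024.
Within the partial block the first minute is 1800 frames and each further minute 1798, so 2 further minute boundaries passed. Total skipped labels = 18 × 23 + 2 × 2 = 418.
Non-drop label index = 417610 + 418 = 418028; at 30 labels/s that is 03:52:14:08, i.e. DF 03:52:14;08.

03:52:14;08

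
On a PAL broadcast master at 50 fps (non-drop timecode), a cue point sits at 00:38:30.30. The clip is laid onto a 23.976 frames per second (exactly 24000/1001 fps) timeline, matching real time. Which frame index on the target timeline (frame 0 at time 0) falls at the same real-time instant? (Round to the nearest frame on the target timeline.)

Source frame index: (0×3600 + 38×60 + 30) × 50 + 30 = 115530.
Real time: 115530 / (50) = 11553/5 s.
Target frame: (11553/5) × (24000/1001) = 55454400/1001 ≈ 55399.001 → 55399.

frame 55399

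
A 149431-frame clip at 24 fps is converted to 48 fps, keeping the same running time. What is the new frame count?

298862 frames

Frames at target rate = 149431 × (48) / (24) = 298862.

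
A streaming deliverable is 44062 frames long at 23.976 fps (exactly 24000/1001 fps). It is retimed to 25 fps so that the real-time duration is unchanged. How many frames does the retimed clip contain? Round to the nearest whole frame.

Frames at target rate = 44062 × (25) / (24000/1001) = 22053031/480 ≈ 45943.815.
Nearest whole frame: 45944.

45944 frames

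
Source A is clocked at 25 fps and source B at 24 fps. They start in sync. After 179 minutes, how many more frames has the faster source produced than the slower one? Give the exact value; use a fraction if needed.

179 min = 10740 s.
A emits 25 × 10740 = 268500 frames; B emits 24 × 10740 = 257760.
Difference = 10740 frames; B is behind A.

10740 frames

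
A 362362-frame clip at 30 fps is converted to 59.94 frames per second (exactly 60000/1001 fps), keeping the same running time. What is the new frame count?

Target frames = source frames × (target rate / source rate) = 362362 × (60000/1001)/(30) = 362362 × 2000/1001 = 724000.

724000 frames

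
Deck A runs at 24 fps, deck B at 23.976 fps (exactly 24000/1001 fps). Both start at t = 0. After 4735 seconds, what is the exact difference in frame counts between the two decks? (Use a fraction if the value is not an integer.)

A emits 24 × 4735 = 113640 frames; B emits 24000/1001 × 4735 = 113640000/1001.
Difference = 113640/1001 frames (≈ 113.5265); B is behind A.

113640/1001 frames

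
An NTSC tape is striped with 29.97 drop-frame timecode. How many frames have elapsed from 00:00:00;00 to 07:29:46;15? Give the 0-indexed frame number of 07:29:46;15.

Complete 10-minute blocks: 44, each 17982 frames → 791208.
Remaining 9 whole minutes in the current block: 1800 + 8 × 1798 = 16184 frames.
Within the current minute: 46 × 30 + 15 − 2 = 1393 (labels ;00/;01 skipped at this minute). Total = 791208 + 16184 + 1393 = 808785.

808785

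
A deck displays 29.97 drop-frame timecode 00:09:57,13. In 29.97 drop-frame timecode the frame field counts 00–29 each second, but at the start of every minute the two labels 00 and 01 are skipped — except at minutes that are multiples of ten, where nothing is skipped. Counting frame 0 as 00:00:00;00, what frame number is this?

Complete 10-minute blocks: 0, each 17982 frames → 0.
Remaining 9 whole minutes in the current block: 1800 + 8 × 1798 = 16184 frames.
Within the current minute: 57 × 30 + 13 − 2 = 1721 (labels ;00/;01 skipped at this minute). Total = 0 + 16184 + 1721 = 17905.

17905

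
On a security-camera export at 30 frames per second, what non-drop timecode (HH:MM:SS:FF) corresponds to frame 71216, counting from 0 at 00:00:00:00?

71216 ÷ 30 = 2373 full seconds, remainder 26 frames.
2373 s = 0 h 39 min 33 s.
Timecode: 00:39:33:26.

00:39:33:26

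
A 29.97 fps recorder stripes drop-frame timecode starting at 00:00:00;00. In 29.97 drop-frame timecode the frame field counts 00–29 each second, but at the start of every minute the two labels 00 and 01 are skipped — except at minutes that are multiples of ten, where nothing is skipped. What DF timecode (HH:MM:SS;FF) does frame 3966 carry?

00:02:12;10

Each 10-minute DF block holds 10 × 60 × 30 − 9 × 2 = 17982 frames. 3966 ÷ 17982 → 0 full blocks, remainder 3966.
Within the partial block the first minute is 1800 frames and each further minute 1798, so 2 further minute boundaries passed. Total skipped labels = 18 × 0 + 2 × 2 = 4.
Non-drop label index = 3966 + 4 = 3970; at 30 labels/s that is 00:02:12:10, i.e. DF 00:02:12;10.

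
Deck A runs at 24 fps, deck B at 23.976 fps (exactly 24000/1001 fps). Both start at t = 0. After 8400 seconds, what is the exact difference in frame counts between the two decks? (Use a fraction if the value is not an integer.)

A emits 24 × 8400 = 201600 frames; B emits 24000/1001 × 8400 = 28800000/143.
Difference = 28800/143 frames (≈ 201.3986); B is behind A.

28800/143 frames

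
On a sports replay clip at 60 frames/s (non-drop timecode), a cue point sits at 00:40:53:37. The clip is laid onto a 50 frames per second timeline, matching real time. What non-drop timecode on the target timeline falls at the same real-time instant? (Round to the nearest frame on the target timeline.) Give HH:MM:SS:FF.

Source frame index: (0×3600 + 40×60 + 53) × 60 + 37 = 147217.
Real time: 147217 / (60) = 147217/60 s.
Target frame: (147217/60) × (50) = 736085/6 ≈ 122680.833 → 122681.
At 50 labels/s: frame 122681 → 00:40:53:31.

00:40:53:31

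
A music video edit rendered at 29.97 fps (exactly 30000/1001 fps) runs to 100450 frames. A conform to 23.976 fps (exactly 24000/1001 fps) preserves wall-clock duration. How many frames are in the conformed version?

80360 frames

Target frames = source frames × (target rate / source rate) = 100450 × (24000/1001)/(30000/1001) = 100450 × 4/5 = 80360.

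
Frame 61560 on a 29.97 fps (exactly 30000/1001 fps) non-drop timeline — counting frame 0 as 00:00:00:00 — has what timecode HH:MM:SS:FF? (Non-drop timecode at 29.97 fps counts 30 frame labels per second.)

61560 ÷ 30 = 2052 full seconds, remainder 0 frames.
2052 s = 0 h 34 min 12 s.
Timecode: 00:34:12:00.

00:34:12:00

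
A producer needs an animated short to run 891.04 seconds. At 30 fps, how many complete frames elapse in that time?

26731 frames

Frames = 891.04 × 30 = 133656/5 ≈ 26731.2000.
Complete frames: 26731.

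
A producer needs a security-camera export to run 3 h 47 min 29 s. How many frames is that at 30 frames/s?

409470 frames

3 h 47 min 29 s = 13649 s.
Frames = 13649 × 30 = 409470.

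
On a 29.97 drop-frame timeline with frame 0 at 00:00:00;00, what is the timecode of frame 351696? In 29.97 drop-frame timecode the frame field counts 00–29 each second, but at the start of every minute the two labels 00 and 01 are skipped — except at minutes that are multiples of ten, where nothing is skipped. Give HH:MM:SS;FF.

03:15:34;28

Ten DF minutes hold 17982 frames, so frame 351696 lies in block 19 (frames 341658–359639) with 10038 frames into that block.
The block's first minute is 1800 frames and the rest 1798 each; 10038 frames reaches minute 5, so 19 × 18 + 5 × 2 = 352 labels have been skipped so far.
Adding those back, label number 351696 + 352 = 352048 at 30 labels/s is 11734 s + 28 f = 3 h 15 min 34 s frame 28, i.e. 03:15:34;28.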